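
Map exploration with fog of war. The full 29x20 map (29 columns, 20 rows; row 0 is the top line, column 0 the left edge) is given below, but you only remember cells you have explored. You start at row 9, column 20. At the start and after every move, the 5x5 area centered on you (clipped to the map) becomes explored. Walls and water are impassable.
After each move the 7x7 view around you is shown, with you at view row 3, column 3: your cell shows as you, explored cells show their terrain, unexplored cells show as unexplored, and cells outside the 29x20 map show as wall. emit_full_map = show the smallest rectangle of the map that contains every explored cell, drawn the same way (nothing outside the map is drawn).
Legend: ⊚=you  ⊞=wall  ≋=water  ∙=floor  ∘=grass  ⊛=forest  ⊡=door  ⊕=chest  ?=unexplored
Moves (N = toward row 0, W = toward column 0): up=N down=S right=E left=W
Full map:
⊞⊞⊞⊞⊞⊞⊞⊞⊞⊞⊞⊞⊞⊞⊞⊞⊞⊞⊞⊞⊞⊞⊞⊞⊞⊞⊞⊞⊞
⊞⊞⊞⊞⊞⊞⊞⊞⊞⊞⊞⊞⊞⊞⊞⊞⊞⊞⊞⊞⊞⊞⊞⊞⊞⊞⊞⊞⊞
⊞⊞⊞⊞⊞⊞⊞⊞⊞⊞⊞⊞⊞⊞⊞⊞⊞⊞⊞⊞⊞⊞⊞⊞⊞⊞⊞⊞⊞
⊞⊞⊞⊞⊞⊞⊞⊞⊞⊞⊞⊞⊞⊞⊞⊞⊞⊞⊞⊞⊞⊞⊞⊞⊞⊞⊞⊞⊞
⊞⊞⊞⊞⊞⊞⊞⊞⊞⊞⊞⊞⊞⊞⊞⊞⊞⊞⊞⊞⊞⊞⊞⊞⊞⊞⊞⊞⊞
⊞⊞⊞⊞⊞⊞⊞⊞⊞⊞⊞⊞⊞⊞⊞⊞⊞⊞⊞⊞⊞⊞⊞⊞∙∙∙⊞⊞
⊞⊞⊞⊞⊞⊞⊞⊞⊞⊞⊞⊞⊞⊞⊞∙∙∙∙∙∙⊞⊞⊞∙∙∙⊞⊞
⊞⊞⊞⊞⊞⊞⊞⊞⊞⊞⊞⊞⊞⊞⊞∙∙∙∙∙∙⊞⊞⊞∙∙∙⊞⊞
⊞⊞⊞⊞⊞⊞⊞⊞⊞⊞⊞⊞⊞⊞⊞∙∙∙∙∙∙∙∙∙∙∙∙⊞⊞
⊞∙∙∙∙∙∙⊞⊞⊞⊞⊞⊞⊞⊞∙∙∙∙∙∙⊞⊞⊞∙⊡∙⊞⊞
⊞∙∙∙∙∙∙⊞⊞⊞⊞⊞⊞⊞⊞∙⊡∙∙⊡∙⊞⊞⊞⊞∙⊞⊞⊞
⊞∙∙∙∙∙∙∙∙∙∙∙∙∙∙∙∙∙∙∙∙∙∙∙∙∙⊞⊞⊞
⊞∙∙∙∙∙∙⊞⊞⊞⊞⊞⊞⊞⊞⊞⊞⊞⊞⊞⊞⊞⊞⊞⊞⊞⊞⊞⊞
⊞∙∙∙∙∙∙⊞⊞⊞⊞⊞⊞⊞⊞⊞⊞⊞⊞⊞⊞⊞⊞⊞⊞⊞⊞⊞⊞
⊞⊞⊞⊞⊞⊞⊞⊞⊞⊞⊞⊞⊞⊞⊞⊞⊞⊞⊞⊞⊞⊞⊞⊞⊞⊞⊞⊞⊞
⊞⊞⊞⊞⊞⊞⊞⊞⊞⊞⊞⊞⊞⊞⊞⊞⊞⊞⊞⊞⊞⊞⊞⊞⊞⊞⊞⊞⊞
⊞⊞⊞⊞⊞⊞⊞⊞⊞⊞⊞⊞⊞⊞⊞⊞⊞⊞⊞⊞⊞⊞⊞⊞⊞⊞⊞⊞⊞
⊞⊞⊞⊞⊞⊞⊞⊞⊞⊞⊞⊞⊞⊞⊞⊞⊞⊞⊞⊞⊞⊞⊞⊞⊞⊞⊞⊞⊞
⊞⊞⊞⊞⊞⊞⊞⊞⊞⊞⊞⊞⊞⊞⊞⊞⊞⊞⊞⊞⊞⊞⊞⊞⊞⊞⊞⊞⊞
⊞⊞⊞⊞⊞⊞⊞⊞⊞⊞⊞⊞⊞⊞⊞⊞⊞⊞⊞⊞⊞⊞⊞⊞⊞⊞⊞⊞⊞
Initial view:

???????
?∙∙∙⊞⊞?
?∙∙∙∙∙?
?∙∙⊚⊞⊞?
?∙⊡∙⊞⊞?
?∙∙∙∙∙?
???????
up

???????
?∙∙∙⊞⊞?
?∙∙∙⊞⊞?
?∙∙⊚∙∙?
?∙∙∙⊞⊞?
?∙⊡∙⊞⊞?
?∙∙∙∙∙?

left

???????
?∙∙∙∙⊞⊞
?∙∙∙∙⊞⊞
?∙∙⊚∙∙∙
?∙∙∙∙⊞⊞
?∙∙⊡∙⊞⊞
??∙∙∙∙∙

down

?∙∙∙∙⊞⊞
?∙∙∙∙⊞⊞
?∙∙∙∙∙∙
?∙∙⊚∙⊞⊞
?∙∙⊡∙⊞⊞
?∙∙∙∙∙∙
???????

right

∙∙∙∙⊞⊞?
∙∙∙∙⊞⊞?
∙∙∙∙∙∙?
∙∙∙⊚⊞⊞?
∙∙⊡∙⊞⊞?
∙∙∙∙∙∙?
???????

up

???????
∙∙∙∙⊞⊞?
∙∙∙∙⊞⊞?
∙∙∙⊚∙∙?
∙∙∙∙⊞⊞?
∙∙⊡∙⊞⊞?
∙∙∙∙∙∙?

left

???????
?∙∙∙∙⊞⊞
?∙∙∙∙⊞⊞
?∙∙⊚∙∙∙
?∙∙∙∙⊞⊞
?∙∙⊡∙⊞⊞
?∙∙∙∙∙∙

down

?∙∙∙∙⊞⊞
?∙∙∙∙⊞⊞
?∙∙∙∙∙∙
?∙∙⊚∙⊞⊞
?∙∙⊡∙⊞⊞
?∙∙∙∙∙∙
???????

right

∙∙∙∙⊞⊞?
∙∙∙∙⊞⊞?
∙∙∙∙∙∙?
∙∙∙⊚⊞⊞?
∙∙⊡∙⊞⊞?
∙∙∙∙∙∙?
???????


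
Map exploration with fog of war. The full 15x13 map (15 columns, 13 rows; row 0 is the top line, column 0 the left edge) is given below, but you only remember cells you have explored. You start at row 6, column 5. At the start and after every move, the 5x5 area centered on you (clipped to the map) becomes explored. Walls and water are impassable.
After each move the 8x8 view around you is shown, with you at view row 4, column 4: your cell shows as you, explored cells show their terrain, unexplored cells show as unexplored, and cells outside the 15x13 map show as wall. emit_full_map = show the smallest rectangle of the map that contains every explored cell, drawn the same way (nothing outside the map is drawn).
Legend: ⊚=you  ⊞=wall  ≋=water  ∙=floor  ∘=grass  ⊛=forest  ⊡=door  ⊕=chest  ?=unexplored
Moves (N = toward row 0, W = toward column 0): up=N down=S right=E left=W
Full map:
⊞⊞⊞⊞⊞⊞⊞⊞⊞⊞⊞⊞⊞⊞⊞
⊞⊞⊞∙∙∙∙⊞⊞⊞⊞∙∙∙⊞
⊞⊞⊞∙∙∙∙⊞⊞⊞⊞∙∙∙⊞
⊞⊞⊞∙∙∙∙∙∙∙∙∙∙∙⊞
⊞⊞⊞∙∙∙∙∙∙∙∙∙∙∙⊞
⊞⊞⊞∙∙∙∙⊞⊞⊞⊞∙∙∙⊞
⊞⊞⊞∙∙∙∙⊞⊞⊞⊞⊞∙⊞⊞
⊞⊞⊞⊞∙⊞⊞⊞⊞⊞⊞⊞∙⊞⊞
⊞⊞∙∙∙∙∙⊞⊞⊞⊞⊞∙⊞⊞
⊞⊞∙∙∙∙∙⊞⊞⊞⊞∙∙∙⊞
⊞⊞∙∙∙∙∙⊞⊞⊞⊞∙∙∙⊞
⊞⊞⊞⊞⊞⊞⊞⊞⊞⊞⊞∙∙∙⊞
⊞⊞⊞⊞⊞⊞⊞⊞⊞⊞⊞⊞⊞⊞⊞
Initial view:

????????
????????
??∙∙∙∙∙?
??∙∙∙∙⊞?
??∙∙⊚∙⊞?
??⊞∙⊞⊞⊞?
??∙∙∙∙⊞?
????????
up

????????
????????
??∙∙∙∙∙?
??∙∙∙∙∙?
??∙∙⊚∙⊞?
??∙∙∙∙⊞?
??⊞∙⊞⊞⊞?
??∙∙∙∙⊞?

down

????????
??∙∙∙∙∙?
??∙∙∙∙∙?
??∙∙∙∙⊞?
??∙∙⊚∙⊞?
??⊞∙⊞⊞⊞?
??∙∙∙∙⊞?
????????

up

????????
????????
??∙∙∙∙∙?
??∙∙∙∙∙?
??∙∙⊚∙⊞?
??∙∙∙∙⊞?
??⊞∙⊞⊞⊞?
??∙∙∙∙⊞?

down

????????
??∙∙∙∙∙?
??∙∙∙∙∙?
??∙∙∙∙⊞?
??∙∙⊚∙⊞?
??⊞∙⊞⊞⊞?
??∙∙∙∙⊞?
????????


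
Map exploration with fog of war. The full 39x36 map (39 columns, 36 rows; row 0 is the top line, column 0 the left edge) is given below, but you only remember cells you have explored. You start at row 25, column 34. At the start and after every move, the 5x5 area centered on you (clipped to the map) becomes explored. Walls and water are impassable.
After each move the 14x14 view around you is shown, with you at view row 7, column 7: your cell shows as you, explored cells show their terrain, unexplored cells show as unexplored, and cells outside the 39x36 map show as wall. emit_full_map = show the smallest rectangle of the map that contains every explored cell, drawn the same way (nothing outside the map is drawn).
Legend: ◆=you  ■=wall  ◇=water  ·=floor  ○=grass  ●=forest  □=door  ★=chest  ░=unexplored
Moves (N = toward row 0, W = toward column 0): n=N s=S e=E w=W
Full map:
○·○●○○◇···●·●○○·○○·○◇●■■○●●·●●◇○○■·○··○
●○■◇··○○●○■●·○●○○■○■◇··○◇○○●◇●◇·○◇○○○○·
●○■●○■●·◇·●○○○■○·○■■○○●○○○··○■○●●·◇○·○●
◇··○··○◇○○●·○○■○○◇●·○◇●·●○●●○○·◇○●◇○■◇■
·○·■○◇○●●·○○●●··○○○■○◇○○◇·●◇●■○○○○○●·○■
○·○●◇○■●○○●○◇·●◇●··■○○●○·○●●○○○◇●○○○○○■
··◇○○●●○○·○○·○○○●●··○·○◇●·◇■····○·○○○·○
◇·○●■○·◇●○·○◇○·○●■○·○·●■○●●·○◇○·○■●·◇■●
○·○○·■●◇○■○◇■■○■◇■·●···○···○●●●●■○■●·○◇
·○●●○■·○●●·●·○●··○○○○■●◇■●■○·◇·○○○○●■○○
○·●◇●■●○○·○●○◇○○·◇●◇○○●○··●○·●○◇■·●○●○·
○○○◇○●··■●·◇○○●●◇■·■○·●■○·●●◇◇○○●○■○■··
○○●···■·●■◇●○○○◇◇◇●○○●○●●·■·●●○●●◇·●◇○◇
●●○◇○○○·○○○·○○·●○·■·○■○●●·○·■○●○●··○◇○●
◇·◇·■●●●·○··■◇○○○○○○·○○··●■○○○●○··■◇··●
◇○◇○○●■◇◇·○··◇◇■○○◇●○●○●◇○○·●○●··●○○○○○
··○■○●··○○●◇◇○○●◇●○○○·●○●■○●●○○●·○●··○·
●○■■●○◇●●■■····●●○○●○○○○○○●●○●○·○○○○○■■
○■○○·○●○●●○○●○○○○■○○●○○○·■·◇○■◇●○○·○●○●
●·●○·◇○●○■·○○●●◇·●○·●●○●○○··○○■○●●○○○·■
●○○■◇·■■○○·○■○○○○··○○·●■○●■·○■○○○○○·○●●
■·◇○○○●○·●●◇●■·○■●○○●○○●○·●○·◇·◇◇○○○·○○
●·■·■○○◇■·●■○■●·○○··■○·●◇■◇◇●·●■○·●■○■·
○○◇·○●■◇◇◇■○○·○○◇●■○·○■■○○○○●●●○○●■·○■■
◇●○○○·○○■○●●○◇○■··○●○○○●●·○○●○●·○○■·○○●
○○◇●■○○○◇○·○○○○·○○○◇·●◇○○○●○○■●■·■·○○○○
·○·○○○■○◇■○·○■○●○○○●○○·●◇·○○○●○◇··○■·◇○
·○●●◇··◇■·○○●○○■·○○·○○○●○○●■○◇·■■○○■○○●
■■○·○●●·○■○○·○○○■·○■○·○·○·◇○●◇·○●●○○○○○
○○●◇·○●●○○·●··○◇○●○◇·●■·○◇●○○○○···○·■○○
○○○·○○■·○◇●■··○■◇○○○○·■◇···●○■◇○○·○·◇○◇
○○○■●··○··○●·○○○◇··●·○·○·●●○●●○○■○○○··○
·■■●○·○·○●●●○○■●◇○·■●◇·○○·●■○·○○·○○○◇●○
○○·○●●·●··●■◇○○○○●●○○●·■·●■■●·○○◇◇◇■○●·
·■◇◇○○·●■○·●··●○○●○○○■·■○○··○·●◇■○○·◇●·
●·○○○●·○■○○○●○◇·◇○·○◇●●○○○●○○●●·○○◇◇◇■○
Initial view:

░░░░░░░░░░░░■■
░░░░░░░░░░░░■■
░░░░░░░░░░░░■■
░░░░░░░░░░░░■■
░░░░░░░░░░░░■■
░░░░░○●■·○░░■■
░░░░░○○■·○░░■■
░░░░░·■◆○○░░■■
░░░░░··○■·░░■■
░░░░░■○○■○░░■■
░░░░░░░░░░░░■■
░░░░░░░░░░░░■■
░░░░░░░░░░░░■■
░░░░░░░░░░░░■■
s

░░░░░░░░░░░░■■
░░░░░░░░░░░░■■
░░░░░░░░░░░░■■
░░░░░░░░░░░░■■
░░░░░○●■·○░░■■
░░░░░○○■·○░░■■
░░░░░·■·○○░░■■
░░░░░··◆■·░░■■
░░░░░■○○■○░░■■
░░░░░●●○○○░░■■
░░░░░░░░░░░░■■
░░░░░░░░░░░░■■
░░░░░░░░░░░░■■
░░░░░░░░░░░░■■

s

░░░░░░░░░░░░■■
░░░░░░░░░░░░■■
░░░░░░░░░░░░■■
░░░░░○●■·○░░■■
░░░░░○○■·○░░■■
░░░░░·■·○○░░■■
░░░░░··○■·░░■■
░░░░░■○◆■○░░■■
░░░░░●●○○○░░■■
░░░░░··○·■░░■■
░░░░░░░░░░░░■■
░░░░░░░░░░░░■■
░░░░░░░░░░░░■■
░░░░░░░░░░░░■■

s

░░░░░░░░░░░░■■
░░░░░░░░░░░░■■
░░░░░○●■·○░░■■
░░░░░○○■·○░░■■
░░░░░·■·○○░░■■
░░░░░··○■·░░■■
░░░░░■○○■○░░■■
░░░░░●●◆○○░░■■
░░░░░··○·■░░■■
░░░░░○·○·◇░░■■
░░░░░░░░░░░░■■
░░░░░░░░░░░░■■
░░░░░░░░░░░░■■
░░░░░░░░░░░░■■

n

░░░░░░░░░░░░■■
░░░░░░░░░░░░■■
░░░░░░░░░░░░■■
░░░░░○●■·○░░■■
░░░░░○○■·○░░■■
░░░░░·■·○○░░■■
░░░░░··○■·░░■■
░░░░░■○◆■○░░■■
░░░░░●●○○○░░■■
░░░░░··○·■░░■■
░░░░░○·○·◇░░■■
░░░░░░░░░░░░■■
░░░░░░░░░░░░■■
░░░░░░░░░░░░■■

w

░░░░░░░░░░░░░■
░░░░░░░░░░░░░■
░░░░░░░░░░░░░■
░░░░░░○●■·○░░■
░░░░░░○○■·○░░■
░░░░░■·■·○○░░■
░░░░░◇··○■·░░■
░░░░░■■◆○■○░░■
░░░░░○●●○○○░░■
░░░░░···○·■░░■
░░░░░░○·○·◇░░■
░░░░░░░░░░░░░■
░░░░░░░░░░░░░■
░░░░░░░░░░░░░■

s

░░░░░░░░░░░░░■
░░░░░░░░░░░░░■
░░░░░░○●■·○░░■
░░░░░░○○■·○░░■
░░░░░■·■·○○░░■
░░░░░◇··○■·░░■
░░░░░■■○○■○░░■
░░░░░○●◆○○○░░■
░░░░░···○·■░░■
░░░░░○○·○·◇░░■
░░░░░░░░░░░░░■
░░░░░░░░░░░░░■
░░░░░░░░░░░░░■
░░░░░░░░░░░░░■

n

░░░░░░░░░░░░░■
░░░░░░░░░░░░░■
░░░░░░░░░░░░░■
░░░░░░○●■·○░░■
░░░░░░○○■·○░░■
░░░░░■·■·○○░░■
░░░░░◇··○■·░░■
░░░░░■■◆○■○░░■
░░░░░○●●○○○░░■
░░░░░···○·■░░■
░░░░░○○·○·◇░░■
░░░░░░░░░░░░░■
░░░░░░░░░░░░░■
░░░░░░░░░░░░░■

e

░░░░░░░░░░░░■■
░░░░░░░░░░░░■■
░░░░░░░░░░░░■■
░░░░░○●■·○░░■■
░░░░░○○■·○░░■■
░░░░■·■·○○░░■■
░░░░◇··○■·░░■■
░░░░■■○◆■○░░■■
░░░░○●●○○○░░■■
░░░░···○·■░░■■
░░░░○○·○·◇░░■■
░░░░░░░░░░░░■■
░░░░░░░░░░░░■■
░░░░░░░░░░░░■■

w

░░░░░░░░░░░░░■
░░░░░░░░░░░░░■
░░░░░░░░░░░░░■
░░░░░░○●■·○░░■
░░░░░░○○■·○░░■
░░░░░■·■·○○░░■
░░░░░◇··○■·░░■
░░░░░■■◆○■○░░■
░░░░░○●●○○○░░■
░░░░░···○·■░░■
░░░░░○○·○·◇░░■
░░░░░░░░░░░░░■
░░░░░░░░░░░░░■
░░░░░░░░░░░░░■

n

░░░░░░░░░░░░░■
░░░░░░░░░░░░░■
░░░░░░░░░░░░░■
░░░░░░░░░░░░░■
░░░░░░○●■·○░░■
░░░░░·○○■·○░░■
░░░░░■·■·○○░░■
░░░░░◇·◆○■·░░■
░░░░░■■○○■○░░■
░░░░░○●●○○○░░■
░░░░░···○·■░░■
░░░░░○○·○·◇░░■
░░░░░░░░░░░░░■
░░░░░░░░░░░░░■

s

░░░░░░░░░░░░░■
░░░░░░░░░░░░░■
░░░░░░░░░░░░░■
░░░░░░○●■·○░░■
░░░░░·○○■·○░░■
░░░░░■·■·○○░░■
░░░░░◇··○■·░░■
░░░░░■■◆○■○░░■
░░░░░○●●○○○░░■
░░░░░···○·■░░■
░░░░░○○·○·◇░░■
░░░░░░░░░░░░░■
░░░░░░░░░░░░░■
░░░░░░░░░░░░░■

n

░░░░░░░░░░░░░■
░░░░░░░░░░░░░■
░░░░░░░░░░░░░■
░░░░░░░░░░░░░■
░░░░░░○●■·○░░■
░░░░░·○○■·○░░■
░░░░░■·■·○○░░■
░░░░░◇·◆○■·░░■
░░░░░■■○○■○░░■
░░░░░○●●○○○░░■
░░░░░···○·■░░■
░░░░░○○·○·◇░░■
░░░░░░░░░░░░░■
░░░░░░░░░░░░░■

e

░░░░░░░░░░░░■■
░░░░░░░░░░░░■■
░░░░░░░░░░░░■■
░░░░░░░░░░░░■■
░░░░░○●■·○░░■■
░░░░·○○■·○░░■■
░░░░■·■·○○░░■■
░░░░◇··◆■·░░■■
░░░░■■○○■○░░■■
░░░░○●●○○○░░■■
░░░░···○·■░░■■
░░░░○○·○·◇░░■■
░░░░░░░░░░░░■■
░░░░░░░░░░░░■■

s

░░░░░░░░░░░░■■
░░░░░░░░░░░░■■
░░░░░░░░░░░░■■
░░░░░○●■·○░░■■
░░░░·○○■·○░░■■
░░░░■·■·○○░░■■
░░░░◇··○■·░░■■
░░░░■■○◆■○░░■■
░░░░○●●○○○░░■■
░░░░···○·■░░■■
░░░░○○·○·◇░░■■
░░░░░░░░░░░░■■
░░░░░░░░░░░░■■
░░░░░░░░░░░░■■

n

░░░░░░░░░░░░■■
░░░░░░░░░░░░■■
░░░░░░░░░░░░■■
░░░░░░░░░░░░■■
░░░░░○●■·○░░■■
░░░░·○○■·○░░■■
░░░░■·■·○○░░■■
░░░░◇··◆■·░░■■
░░░░■■○○■○░░■■
░░░░○●●○○○░░■■
░░░░···○·■░░■■
░░░░○○·○·◇░░■■
░░░░░░░░░░░░■■
░░░░░░░░░░░░■■


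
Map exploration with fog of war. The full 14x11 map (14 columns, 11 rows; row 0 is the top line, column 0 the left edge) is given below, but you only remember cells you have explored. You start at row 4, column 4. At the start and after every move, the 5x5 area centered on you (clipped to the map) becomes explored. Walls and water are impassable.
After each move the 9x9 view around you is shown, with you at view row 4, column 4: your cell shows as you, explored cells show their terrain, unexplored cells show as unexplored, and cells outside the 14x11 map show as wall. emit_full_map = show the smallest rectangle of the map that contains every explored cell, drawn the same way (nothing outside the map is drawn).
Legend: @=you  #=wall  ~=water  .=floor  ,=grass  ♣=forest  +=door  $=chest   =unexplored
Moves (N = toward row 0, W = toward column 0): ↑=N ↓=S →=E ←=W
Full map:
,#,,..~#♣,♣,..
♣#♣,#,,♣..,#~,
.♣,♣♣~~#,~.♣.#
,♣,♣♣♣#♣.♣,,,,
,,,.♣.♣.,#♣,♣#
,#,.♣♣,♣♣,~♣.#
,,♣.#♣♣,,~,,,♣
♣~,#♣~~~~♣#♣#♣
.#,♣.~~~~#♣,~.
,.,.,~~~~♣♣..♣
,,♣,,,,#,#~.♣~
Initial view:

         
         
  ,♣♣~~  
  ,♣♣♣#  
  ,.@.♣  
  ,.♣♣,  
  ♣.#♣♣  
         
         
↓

         
  ,♣♣~~  
  ,♣♣♣#  
  ,.♣.♣  
  ,.@♣,  
  ♣.#♣♣  
  ,#♣~~  
         
         

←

#        
#  ,♣♣~~ 
# ♣,♣♣♣# 
# ,,.♣.♣ 
# #,@♣♣, 
# ,♣.#♣♣ 
# ~,#♣~~ 
#        
#        

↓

#  ,♣♣~~ 
# ♣,♣♣♣# 
# ,,.♣.♣ 
# #,.♣♣, 
# ,♣@#♣♣ 
# ~,#♣~~ 
# #,♣.~  
#        
#        

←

##  ,♣♣~~
## ♣,♣♣♣#
##,,,.♣.♣
##,#,.♣♣,
##,,@.#♣♣
##♣~,#♣~~
##.#,♣.~ 
##       
##       

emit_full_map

  ,♣♣~~
 ♣,♣♣♣#
,,,.♣.♣
,#,.♣♣,
,,@.#♣♣
♣~,#♣~~
.#,♣.~ 

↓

## ♣,♣♣♣#
##,,,.♣.♣
##,#,.♣♣,
##,,♣.#♣♣
##♣~@#♣~~
##.#,♣.~ 
##,.,.,  
##       
#########

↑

##  ,♣♣~~
## ♣,♣♣♣#
##,,,.♣.♣
##,#,.♣♣,
##,,@.#♣♣
##♣~,#♣~~
##.#,♣.~ 
##,.,.,  
##       

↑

##       
##  ,♣♣~~
##,♣,♣♣♣#
##,,,.♣.♣
##,#@.♣♣,
##,,♣.#♣♣
##♣~,#♣~~
##.#,♣.~ 
##,.,.,  

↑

##       
##       
##.♣,♣♣~~
##,♣,♣♣♣#
##,,@.♣.♣
##,#,.♣♣,
##,,♣.#♣♣
##♣~,#♣~~
##.#,♣.~ 

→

#        
#        
#.♣,♣♣~~ 
#,♣,♣♣♣# 
#,,,@♣.♣ 
#,#,.♣♣, 
#,,♣.#♣♣ 
#♣~,#♣~~ 
#.#,♣.~  

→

         
         
.♣,♣♣~~  
,♣,♣♣♣#  
,,,.@.♣  
,#,.♣♣,  
,,♣.#♣♣  
♣~,#♣~~  
.#,♣.~   

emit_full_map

.♣,♣♣~~
,♣,♣♣♣#
,,,.@.♣
,#,.♣♣,
,,♣.#♣♣
♣~,#♣~~
.#,♣.~ 
,.,.,  


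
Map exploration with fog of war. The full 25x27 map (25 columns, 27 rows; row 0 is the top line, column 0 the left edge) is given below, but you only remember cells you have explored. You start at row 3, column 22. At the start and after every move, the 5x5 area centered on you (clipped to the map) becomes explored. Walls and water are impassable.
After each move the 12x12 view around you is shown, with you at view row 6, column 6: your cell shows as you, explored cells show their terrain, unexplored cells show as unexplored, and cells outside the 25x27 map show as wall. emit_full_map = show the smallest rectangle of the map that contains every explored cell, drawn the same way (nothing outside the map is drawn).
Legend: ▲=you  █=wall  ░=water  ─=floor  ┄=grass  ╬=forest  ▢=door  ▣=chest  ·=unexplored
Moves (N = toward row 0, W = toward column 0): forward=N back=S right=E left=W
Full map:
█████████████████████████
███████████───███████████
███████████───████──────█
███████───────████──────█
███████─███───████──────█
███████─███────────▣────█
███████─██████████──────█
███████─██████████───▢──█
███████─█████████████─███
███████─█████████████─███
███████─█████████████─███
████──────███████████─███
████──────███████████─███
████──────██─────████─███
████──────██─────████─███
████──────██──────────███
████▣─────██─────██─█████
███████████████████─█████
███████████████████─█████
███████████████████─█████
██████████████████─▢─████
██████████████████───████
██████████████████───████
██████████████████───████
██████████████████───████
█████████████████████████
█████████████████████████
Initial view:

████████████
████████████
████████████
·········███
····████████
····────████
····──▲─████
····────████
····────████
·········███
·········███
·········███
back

████████████
████████████
·········███
····████████
····────████
····────████
····──▲─████
····────████
····────████
·········███
·········███
·········███

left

████████████
████████████
··········██
·····███████
····─────███
····─────███
····──▲──███
····▣────███
····─────███
··········██
··········██
··········██

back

████████████
··········██
·····███████
····─────███
····─────███
····─────███
····▣─▲──███
····─────███
····──▢──·██
··········██
··········██
··········██

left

████████████
···········█
······██████
·····─────██
····──────██
····──────██
····─▣▲───██
····──────██
····───▢──·█
···········█
···········█
···········█

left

████████████
············
·······█████
······─────█
····█──────█
····█──────█
····──▲────█
····█──────█
····█───▢──·
············
············
············

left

████████████
············
········████
·······─────
····██──────
····██──────
····──▲▣────
····██──────
····██───▢──
············
············
············

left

████████████
············
·········███
········────
····███─────
····███─────
····──▲─▣───
····███─────
····███───▢─
············
············
············

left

████████████
············
··········██
·········───
····████────
····████────
····──▲──▣──
····████────
····████───▢
············
············
············

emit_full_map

······█████
·····─────█
████──────█
████──────█
──▲──▣────█
████──────█
████───▢──·

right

████████████
············
·········███
········────
···████─────
···████─────
···───▲─▣───
···████─────
···████───▢─
············
············
············

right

████████████
············
········████
·······─────
··████──────
··████──────
··────▲▣────
··████──────
··████───▢──
············
············
············

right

████████████
············
·······█████
······─────█
·████──────█
·████──────█
·─────▲────█
·████──────█
·████───▢──·
············
············
············

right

████████████
···········█
······██████
·····─────██
████──────██
████──────██
─────▣▲───██
████──────██
████───▢──·█
···········█
···········█
···········█

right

████████████
··········██
·····███████
····─────███
███──────███
███──────███
────▣─▲──███
███──────███
███───▢──·██
··········██
··········██
··········██

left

████████████
···········█
······██████
·····─────██
████──────██
████──────██
─────▣▲───██
████──────██
████───▢──·█
···········█
···········█
···········█

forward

████████████
████████████
···········█
······██████
····──────██
████──────██
████──▲───██
─────▣────██
████──────██
████───▢──·█
···········█
···········█

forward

████████████
████████████
████████████
···········█
····████████
····──────██
████──▲───██
████──────██
─────▣────██
████──────██
████───▢──·█
···········█

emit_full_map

····███████
····──────█
████──▲───█
████──────█
─────▣────█
████──────█
████───▢──·

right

████████████
████████████
████████████
··········██
···█████████
···──────███
███───▲──███
███──────███
────▣────███
███──────███
███───▢──·██
··········██

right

████████████
████████████
████████████
·········███
··██████████
··──────████
██────▲─████
██──────████
───▣────████
██──────████
██───▢──·███
·········███

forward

████████████
████████████
████████████
████████████
····████████
··██████████
··────▲─████
██──────████
██──────████
───▣────████
██──────████
██───▢──·███

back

████████████
████████████
████████████
····████████
··██████████
··──────████
██────▲─████
██──────████
───▣────████
██──────████
██───▢──·███
·········███

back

████████████
████████████
····████████
··██████████
··──────████
██──────████
██────▲─████
───▣────████
██──────████
██───▢──·███
·········███
·········███

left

████████████
████████████
·····███████
···█████████
···──────███
███──────███
███───▲──███
────▣────███
███──────███
███───▢──·██
··········██
··········██

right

████████████
████████████
····████████
··██████████
··──────████
██──────████
██────▲─████
───▣────████
██──────████
██───▢──·███
·········███
·········███

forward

████████████
████████████
████████████
····████████
··██████████
··──────████
██────▲─████
██──────████
───▣────████
██──────████
██───▢──·███
·········███

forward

████████████
████████████
████████████
████████████
····████████
··██████████
··────▲─████
██──────████
██──────████
───▣────████
██──────████
██───▢──·███

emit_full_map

······█████
····███████
····────▲─█
████──────█
████──────█
─────▣────█
████──────█
████───▢──·


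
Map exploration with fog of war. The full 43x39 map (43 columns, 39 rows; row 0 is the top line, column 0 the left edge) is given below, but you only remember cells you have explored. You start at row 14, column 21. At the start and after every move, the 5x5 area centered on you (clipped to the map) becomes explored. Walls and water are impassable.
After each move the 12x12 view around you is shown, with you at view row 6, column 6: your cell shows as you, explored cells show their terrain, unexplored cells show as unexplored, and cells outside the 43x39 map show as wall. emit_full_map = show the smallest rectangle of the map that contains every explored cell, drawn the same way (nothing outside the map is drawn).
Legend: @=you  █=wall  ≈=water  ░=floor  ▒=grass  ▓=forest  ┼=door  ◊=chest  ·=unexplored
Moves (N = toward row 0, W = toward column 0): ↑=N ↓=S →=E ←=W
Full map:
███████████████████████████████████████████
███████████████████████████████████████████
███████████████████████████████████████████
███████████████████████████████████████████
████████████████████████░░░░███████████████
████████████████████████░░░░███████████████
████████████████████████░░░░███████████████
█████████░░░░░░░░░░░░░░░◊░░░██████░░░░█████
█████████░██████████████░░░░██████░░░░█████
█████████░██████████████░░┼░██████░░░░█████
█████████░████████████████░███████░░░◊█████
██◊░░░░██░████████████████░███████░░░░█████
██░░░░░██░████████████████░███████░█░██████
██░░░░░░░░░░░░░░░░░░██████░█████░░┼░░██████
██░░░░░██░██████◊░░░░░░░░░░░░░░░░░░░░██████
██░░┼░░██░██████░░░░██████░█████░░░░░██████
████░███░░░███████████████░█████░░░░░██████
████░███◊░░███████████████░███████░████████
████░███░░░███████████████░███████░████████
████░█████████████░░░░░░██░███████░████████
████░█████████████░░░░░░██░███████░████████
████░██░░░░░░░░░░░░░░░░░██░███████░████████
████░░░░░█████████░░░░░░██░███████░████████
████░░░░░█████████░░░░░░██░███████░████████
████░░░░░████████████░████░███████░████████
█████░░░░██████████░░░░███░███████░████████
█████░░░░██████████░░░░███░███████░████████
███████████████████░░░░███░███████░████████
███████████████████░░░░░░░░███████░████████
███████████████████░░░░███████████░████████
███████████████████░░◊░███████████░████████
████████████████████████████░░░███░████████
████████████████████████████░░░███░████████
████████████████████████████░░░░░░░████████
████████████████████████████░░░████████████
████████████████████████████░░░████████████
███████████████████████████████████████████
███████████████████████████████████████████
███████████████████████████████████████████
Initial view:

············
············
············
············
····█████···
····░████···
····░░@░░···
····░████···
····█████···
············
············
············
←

············
············
············
············
····██████··
····░░████··
····░░@░░░··
····░░████··
····██████··
············
············
············

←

············
············
············
············
····███████·
····░░░████·
····░░@░░░░·
····░░░████·
····███████·
············
············
············

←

············
············
············
············
····████████
····░░░░████
····◊░@░░░░░
····░░░░████
····████████
············
············
············

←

············
············
············
············
····████████
····░░░░░███
····█◊@░░░░░
····█░░░░███
····████████
············
············
············

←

············
············
············
············
····████████
····░░░░░░██
····██@░░░░░
····██░░░░██
····████████
············
············
············

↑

············
············
············
············
····█████···
····████████
····░░@░░░██
····██◊░░░░░
····██░░░░██
····████████
············
············

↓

············
············
············
····█████···
····████████
····░░░░░░██
····██@░░░░░
····██░░░░██
····████████
············
············
············

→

············
············
············
···█████····
···█████████
···░░░░░░███
···██◊@░░░░░
···██░░░░███
···█████████
············
············
············

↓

············
············
···█████····
···█████████
···░░░░░░███
···██◊░░░░░░
···██░@░░███
···█████████
····█████···
············
············
············

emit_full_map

█████·····
██████████
░░░░░░████
██◊░░░░░░░
██░@░░████
██████████
·█████····

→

············
············
··█████·····
··██████████
··░░░░░░████
··██◊░░░░░░░
··██░░@░████
··██████████
···██████···
············
············
············

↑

············
············
············
··█████·····
··██████████
··░░░░░░████
··██◊░@░░░░░
··██░░░░████
··██████████
···██████···
············
············

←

············
············
············
···█████····
···█████████
···░░░░░░███
···██◊@░░░░░
···██░░░░███
···█████████
····██████··
············
············

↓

············
············
···█████····
···█████████
···░░░░░░███
···██◊░░░░░░
···██░@░░███
···█████████
····██████··
············
············
············

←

············
············
····█████···
····████████
····░░░░░░██
····██◊░░░░░
····██@░░░██
····████████
····███████·
············
············
············

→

············
············
···█████····
···█████████
···░░░░░░███
···██◊░░░░░░
···██░@░░███
···█████████
···███████··
············
············
············

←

············
············
····█████···
····████████
····░░░░░░██
····██◊░░░░░
····██@░░░██
····████████
····███████·
············
············
············

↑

············
············
············
····█████···
····████████
····░░░░░░██
····██@░░░░░
····██░░░░██
····████████
····███████·
············
············
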